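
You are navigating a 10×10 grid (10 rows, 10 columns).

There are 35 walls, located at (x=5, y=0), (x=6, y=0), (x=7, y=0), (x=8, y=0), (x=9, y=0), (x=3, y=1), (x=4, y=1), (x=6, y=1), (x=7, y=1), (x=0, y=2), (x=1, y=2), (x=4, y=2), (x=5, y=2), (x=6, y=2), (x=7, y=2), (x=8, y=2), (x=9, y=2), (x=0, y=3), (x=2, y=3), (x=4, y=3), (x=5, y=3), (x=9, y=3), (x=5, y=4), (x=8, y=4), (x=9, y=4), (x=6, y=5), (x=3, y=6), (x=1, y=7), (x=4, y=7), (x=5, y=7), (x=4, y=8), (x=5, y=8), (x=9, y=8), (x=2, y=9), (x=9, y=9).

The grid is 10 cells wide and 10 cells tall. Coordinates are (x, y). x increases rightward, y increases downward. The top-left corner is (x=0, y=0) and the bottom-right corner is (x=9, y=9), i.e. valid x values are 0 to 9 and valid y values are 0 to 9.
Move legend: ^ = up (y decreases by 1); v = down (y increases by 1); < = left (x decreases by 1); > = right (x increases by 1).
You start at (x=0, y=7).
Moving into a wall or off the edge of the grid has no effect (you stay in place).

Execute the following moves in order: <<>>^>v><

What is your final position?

Start: (x=0, y=7)
  < (left): blocked, stay at (x=0, y=7)
  < (left): blocked, stay at (x=0, y=7)
  > (right): blocked, stay at (x=0, y=7)
  > (right): blocked, stay at (x=0, y=7)
  ^ (up): (x=0, y=7) -> (x=0, y=6)
  > (right): (x=0, y=6) -> (x=1, y=6)
  v (down): blocked, stay at (x=1, y=6)
  > (right): (x=1, y=6) -> (x=2, y=6)
  < (left): (x=2, y=6) -> (x=1, y=6)
Final: (x=1, y=6)

Answer: Final position: (x=1, y=6)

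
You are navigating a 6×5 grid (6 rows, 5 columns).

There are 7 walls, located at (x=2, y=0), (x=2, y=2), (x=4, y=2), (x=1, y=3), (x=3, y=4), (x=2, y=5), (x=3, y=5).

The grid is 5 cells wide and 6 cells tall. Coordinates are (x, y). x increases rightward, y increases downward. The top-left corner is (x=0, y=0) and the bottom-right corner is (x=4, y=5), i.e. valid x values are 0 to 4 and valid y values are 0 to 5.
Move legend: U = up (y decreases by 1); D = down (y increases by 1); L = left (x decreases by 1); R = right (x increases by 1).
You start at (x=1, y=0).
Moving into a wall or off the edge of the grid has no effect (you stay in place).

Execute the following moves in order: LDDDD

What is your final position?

Answer: Final position: (x=0, y=4)

Derivation:
Start: (x=1, y=0)
  L (left): (x=1, y=0) -> (x=0, y=0)
  D (down): (x=0, y=0) -> (x=0, y=1)
  D (down): (x=0, y=1) -> (x=0, y=2)
  D (down): (x=0, y=2) -> (x=0, y=3)
  D (down): (x=0, y=3) -> (x=0, y=4)
Final: (x=0, y=4)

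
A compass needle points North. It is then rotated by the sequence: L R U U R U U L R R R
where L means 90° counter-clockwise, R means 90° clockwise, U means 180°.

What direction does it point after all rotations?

Answer: Final heading: West

Derivation:
Start: North
  L (left (90° counter-clockwise)) -> West
  R (right (90° clockwise)) -> North
  U (U-turn (180°)) -> South
  U (U-turn (180°)) -> North
  R (right (90° clockwise)) -> East
  U (U-turn (180°)) -> West
  U (U-turn (180°)) -> East
  L (left (90° counter-clockwise)) -> North
  R (right (90° clockwise)) -> East
  R (right (90° clockwise)) -> South
  R (right (90° clockwise)) -> West
Final: West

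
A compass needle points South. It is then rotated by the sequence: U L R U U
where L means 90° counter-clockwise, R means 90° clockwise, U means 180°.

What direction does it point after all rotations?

Start: South
  U (U-turn (180°)) -> North
  L (left (90° counter-clockwise)) -> West
  R (right (90° clockwise)) -> North
  U (U-turn (180°)) -> South
  U (U-turn (180°)) -> North
Final: North

Answer: Final heading: North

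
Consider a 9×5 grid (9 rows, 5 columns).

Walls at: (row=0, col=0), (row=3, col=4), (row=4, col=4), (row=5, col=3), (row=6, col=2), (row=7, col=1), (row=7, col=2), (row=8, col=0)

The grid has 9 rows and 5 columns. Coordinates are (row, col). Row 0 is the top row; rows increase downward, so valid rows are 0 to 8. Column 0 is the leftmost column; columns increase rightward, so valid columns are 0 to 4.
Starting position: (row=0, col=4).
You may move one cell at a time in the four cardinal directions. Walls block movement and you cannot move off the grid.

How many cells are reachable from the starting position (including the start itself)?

BFS flood-fill from (row=0, col=4):
  Distance 0: (row=0, col=4)
  Distance 1: (row=0, col=3), (row=1, col=4)
  Distance 2: (row=0, col=2), (row=1, col=3), (row=2, col=4)
  Distance 3: (row=0, col=1), (row=1, col=2), (row=2, col=3)
  Distance 4: (row=1, col=1), (row=2, col=2), (row=3, col=3)
  Distance 5: (row=1, col=0), (row=2, col=1), (row=3, col=2), (row=4, col=3)
  Distance 6: (row=2, col=0), (row=3, col=1), (row=4, col=2)
  Distance 7: (row=3, col=0), (row=4, col=1), (row=5, col=2)
  Distance 8: (row=4, col=0), (row=5, col=1)
  Distance 9: (row=5, col=0), (row=6, col=1)
  Distance 10: (row=6, col=0)
  Distance 11: (row=7, col=0)
Total reachable: 28 (grid has 37 open cells total)

Answer: Reachable cells: 28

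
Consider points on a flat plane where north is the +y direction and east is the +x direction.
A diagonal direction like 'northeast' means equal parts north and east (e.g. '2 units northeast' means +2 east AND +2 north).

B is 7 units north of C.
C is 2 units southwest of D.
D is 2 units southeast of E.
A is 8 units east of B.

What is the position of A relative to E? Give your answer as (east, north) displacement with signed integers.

Answer: A is at (east=8, north=3) relative to E.

Derivation:
Place E at the origin (east=0, north=0).
  D is 2 units southeast of E: delta (east=+2, north=-2); D at (east=2, north=-2).
  C is 2 units southwest of D: delta (east=-2, north=-2); C at (east=0, north=-4).
  B is 7 units north of C: delta (east=+0, north=+7); B at (east=0, north=3).
  A is 8 units east of B: delta (east=+8, north=+0); A at (east=8, north=3).
Therefore A relative to E: (east=8, north=3).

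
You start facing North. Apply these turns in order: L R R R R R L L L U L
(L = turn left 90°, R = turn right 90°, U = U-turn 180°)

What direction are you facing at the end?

Answer: Final heading: South

Derivation:
Start: North
  L (left (90° counter-clockwise)) -> West
  R (right (90° clockwise)) -> North
  R (right (90° clockwise)) -> East
  R (right (90° clockwise)) -> South
  R (right (90° clockwise)) -> West
  R (right (90° clockwise)) -> North
  L (left (90° counter-clockwise)) -> West
  L (left (90° counter-clockwise)) -> South
  L (left (90° counter-clockwise)) -> East
  U (U-turn (180°)) -> West
  L (left (90° counter-clockwise)) -> South
Final: South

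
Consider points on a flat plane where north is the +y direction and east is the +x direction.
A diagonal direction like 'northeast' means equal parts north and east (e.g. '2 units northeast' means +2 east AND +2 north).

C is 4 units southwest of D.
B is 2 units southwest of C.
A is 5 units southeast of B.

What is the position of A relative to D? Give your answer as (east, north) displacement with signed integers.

Answer: A is at (east=-1, north=-11) relative to D.

Derivation:
Place D at the origin (east=0, north=0).
  C is 4 units southwest of D: delta (east=-4, north=-4); C at (east=-4, north=-4).
  B is 2 units southwest of C: delta (east=-2, north=-2); B at (east=-6, north=-6).
  A is 5 units southeast of B: delta (east=+5, north=-5); A at (east=-1, north=-11).
Therefore A relative to D: (east=-1, north=-11).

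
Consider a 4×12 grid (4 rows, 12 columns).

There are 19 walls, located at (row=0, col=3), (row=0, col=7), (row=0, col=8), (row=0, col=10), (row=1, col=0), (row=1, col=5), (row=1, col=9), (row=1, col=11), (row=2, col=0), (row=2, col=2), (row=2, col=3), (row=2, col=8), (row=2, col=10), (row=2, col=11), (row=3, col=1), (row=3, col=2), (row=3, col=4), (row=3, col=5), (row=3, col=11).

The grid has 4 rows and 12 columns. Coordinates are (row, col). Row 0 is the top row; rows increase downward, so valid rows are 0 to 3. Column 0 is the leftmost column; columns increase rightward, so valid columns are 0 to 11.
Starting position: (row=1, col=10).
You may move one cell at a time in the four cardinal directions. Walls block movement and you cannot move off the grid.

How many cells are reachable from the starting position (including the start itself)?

BFS flood-fill from (row=1, col=10):
  Distance 0: (row=1, col=10)
Total reachable: 1 (grid has 29 open cells total)

Answer: Reachable cells: 1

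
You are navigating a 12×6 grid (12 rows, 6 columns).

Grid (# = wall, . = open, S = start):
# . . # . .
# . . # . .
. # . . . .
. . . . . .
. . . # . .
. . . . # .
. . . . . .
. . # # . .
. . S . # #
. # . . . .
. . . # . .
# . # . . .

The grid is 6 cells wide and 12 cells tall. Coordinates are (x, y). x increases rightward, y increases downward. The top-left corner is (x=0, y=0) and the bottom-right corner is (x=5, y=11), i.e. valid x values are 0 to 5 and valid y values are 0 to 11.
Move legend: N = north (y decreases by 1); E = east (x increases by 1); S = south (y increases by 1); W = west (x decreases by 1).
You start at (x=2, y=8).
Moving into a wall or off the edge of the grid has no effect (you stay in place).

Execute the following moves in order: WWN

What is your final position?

Start: (x=2, y=8)
  W (west): (x=2, y=8) -> (x=1, y=8)
  W (west): (x=1, y=8) -> (x=0, y=8)
  N (north): (x=0, y=8) -> (x=0, y=7)
Final: (x=0, y=7)

Answer: Final position: (x=0, y=7)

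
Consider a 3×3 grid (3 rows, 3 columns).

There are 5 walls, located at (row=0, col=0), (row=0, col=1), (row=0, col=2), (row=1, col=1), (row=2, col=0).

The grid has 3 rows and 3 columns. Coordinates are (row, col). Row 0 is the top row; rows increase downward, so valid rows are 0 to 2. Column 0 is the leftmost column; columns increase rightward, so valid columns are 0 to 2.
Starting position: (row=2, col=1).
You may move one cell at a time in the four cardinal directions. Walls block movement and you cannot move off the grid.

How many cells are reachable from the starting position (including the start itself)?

BFS flood-fill from (row=2, col=1):
  Distance 0: (row=2, col=1)
  Distance 1: (row=2, col=2)
  Distance 2: (row=1, col=2)
Total reachable: 3 (grid has 4 open cells total)

Answer: Reachable cells: 3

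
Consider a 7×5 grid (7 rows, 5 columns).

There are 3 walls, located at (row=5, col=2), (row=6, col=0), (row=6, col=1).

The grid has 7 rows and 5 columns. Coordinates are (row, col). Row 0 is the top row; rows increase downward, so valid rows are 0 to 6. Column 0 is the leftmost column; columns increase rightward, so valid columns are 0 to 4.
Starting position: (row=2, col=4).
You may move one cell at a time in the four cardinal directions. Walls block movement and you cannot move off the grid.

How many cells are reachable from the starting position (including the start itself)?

BFS flood-fill from (row=2, col=4):
  Distance 0: (row=2, col=4)
  Distance 1: (row=1, col=4), (row=2, col=3), (row=3, col=4)
  Distance 2: (row=0, col=4), (row=1, col=3), (row=2, col=2), (row=3, col=3), (row=4, col=4)
  Distance 3: (row=0, col=3), (row=1, col=2), (row=2, col=1), (row=3, col=2), (row=4, col=3), (row=5, col=4)
  Distance 4: (row=0, col=2), (row=1, col=1), (row=2, col=0), (row=3, col=1), (row=4, col=2), (row=5, col=3), (row=6, col=4)
  Distance 5: (row=0, col=1), (row=1, col=0), (row=3, col=0), (row=4, col=1), (row=6, col=3)
  Distance 6: (row=0, col=0), (row=4, col=0), (row=5, col=1), (row=6, col=2)
  Distance 7: (row=5, col=0)
Total reachable: 32 (grid has 32 open cells total)

Answer: Reachable cells: 32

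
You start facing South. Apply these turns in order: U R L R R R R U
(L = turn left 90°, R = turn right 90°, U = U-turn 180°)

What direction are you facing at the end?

Start: South
  U (U-turn (180°)) -> North
  R (right (90° clockwise)) -> East
  L (left (90° counter-clockwise)) -> North
  R (right (90° clockwise)) -> East
  R (right (90° clockwise)) -> South
  R (right (90° clockwise)) -> West
  R (right (90° clockwise)) -> North
  U (U-turn (180°)) -> South
Final: South

Answer: Final heading: South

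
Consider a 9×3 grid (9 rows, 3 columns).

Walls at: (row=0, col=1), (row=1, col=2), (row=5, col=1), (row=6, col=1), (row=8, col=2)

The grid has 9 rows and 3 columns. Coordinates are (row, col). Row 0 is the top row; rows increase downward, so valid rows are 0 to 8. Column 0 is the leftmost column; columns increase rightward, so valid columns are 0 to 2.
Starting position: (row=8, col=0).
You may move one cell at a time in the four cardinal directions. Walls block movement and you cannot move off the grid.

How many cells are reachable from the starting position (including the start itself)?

BFS flood-fill from (row=8, col=0):
  Distance 0: (row=8, col=0)
  Distance 1: (row=7, col=0), (row=8, col=1)
  Distance 2: (row=6, col=0), (row=7, col=1)
  Distance 3: (row=5, col=0), (row=7, col=2)
  Distance 4: (row=4, col=0), (row=6, col=2)
  Distance 5: (row=3, col=0), (row=4, col=1), (row=5, col=2)
  Distance 6: (row=2, col=0), (row=3, col=1), (row=4, col=2)
  Distance 7: (row=1, col=0), (row=2, col=1), (row=3, col=2)
  Distance 8: (row=0, col=0), (row=1, col=1), (row=2, col=2)
Total reachable: 21 (grid has 22 open cells total)

Answer: Reachable cells: 21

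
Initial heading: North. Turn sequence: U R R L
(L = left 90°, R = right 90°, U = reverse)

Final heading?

Start: North
  U (U-turn (180°)) -> South
  R (right (90° clockwise)) -> West
  R (right (90° clockwise)) -> North
  L (left (90° counter-clockwise)) -> West
Final: West

Answer: Final heading: West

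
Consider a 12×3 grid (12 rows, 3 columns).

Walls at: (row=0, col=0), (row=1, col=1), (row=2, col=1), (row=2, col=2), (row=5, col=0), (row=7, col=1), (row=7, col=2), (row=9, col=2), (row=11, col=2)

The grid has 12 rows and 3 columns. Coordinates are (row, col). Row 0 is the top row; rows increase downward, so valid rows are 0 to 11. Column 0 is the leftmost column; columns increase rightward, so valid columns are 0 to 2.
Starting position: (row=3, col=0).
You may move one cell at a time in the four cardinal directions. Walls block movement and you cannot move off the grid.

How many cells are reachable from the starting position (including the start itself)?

Answer: Reachable cells: 24

Derivation:
BFS flood-fill from (row=3, col=0):
  Distance 0: (row=3, col=0)
  Distance 1: (row=2, col=0), (row=3, col=1), (row=4, col=0)
  Distance 2: (row=1, col=0), (row=3, col=2), (row=4, col=1)
  Distance 3: (row=4, col=2), (row=5, col=1)
  Distance 4: (row=5, col=2), (row=6, col=1)
  Distance 5: (row=6, col=0), (row=6, col=2)
  Distance 6: (row=7, col=0)
  Distance 7: (row=8, col=0)
  Distance 8: (row=8, col=1), (row=9, col=0)
  Distance 9: (row=8, col=2), (row=9, col=1), (row=10, col=0)
  Distance 10: (row=10, col=1), (row=11, col=0)
  Distance 11: (row=10, col=2), (row=11, col=1)
Total reachable: 24 (grid has 27 open cells total)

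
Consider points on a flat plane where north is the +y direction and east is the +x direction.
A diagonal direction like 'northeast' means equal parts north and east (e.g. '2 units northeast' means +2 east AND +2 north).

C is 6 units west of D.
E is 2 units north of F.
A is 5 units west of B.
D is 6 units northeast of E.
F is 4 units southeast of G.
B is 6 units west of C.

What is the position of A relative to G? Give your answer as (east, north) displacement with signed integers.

Answer: A is at (east=-7, north=4) relative to G.

Derivation:
Place G at the origin (east=0, north=0).
  F is 4 units southeast of G: delta (east=+4, north=-4); F at (east=4, north=-4).
  E is 2 units north of F: delta (east=+0, north=+2); E at (east=4, north=-2).
  D is 6 units northeast of E: delta (east=+6, north=+6); D at (east=10, north=4).
  C is 6 units west of D: delta (east=-6, north=+0); C at (east=4, north=4).
  B is 6 units west of C: delta (east=-6, north=+0); B at (east=-2, north=4).
  A is 5 units west of B: delta (east=-5, north=+0); A at (east=-7, north=4).
Therefore A relative to G: (east=-7, north=4).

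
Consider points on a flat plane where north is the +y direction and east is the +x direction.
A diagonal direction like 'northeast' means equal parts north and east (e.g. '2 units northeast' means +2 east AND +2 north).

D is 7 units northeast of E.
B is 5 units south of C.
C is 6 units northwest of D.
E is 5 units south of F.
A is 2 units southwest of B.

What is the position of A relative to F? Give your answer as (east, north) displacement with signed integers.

Place F at the origin (east=0, north=0).
  E is 5 units south of F: delta (east=+0, north=-5); E at (east=0, north=-5).
  D is 7 units northeast of E: delta (east=+7, north=+7); D at (east=7, north=2).
  C is 6 units northwest of D: delta (east=-6, north=+6); C at (east=1, north=8).
  B is 5 units south of C: delta (east=+0, north=-5); B at (east=1, north=3).
  A is 2 units southwest of B: delta (east=-2, north=-2); A at (east=-1, north=1).
Therefore A relative to F: (east=-1, north=1).

Answer: A is at (east=-1, north=1) relative to F.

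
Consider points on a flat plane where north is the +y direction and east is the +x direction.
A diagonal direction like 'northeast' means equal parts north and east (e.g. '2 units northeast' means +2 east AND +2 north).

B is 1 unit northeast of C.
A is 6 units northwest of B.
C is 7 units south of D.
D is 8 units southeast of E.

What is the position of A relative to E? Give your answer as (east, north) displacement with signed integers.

Answer: A is at (east=3, north=-8) relative to E.

Derivation:
Place E at the origin (east=0, north=0).
  D is 8 units southeast of E: delta (east=+8, north=-8); D at (east=8, north=-8).
  C is 7 units south of D: delta (east=+0, north=-7); C at (east=8, north=-15).
  B is 1 unit northeast of C: delta (east=+1, north=+1); B at (east=9, north=-14).
  A is 6 units northwest of B: delta (east=-6, north=+6); A at (east=3, north=-8).
Therefore A relative to E: (east=3, north=-8).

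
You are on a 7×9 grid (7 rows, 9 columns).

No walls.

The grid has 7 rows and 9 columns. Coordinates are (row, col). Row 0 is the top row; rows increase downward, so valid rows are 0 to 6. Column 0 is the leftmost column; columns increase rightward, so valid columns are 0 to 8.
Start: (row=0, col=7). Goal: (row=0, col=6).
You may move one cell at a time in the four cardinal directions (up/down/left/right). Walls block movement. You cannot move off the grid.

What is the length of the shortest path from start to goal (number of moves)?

BFS from (row=0, col=7) until reaching (row=0, col=6):
  Distance 0: (row=0, col=7)
  Distance 1: (row=0, col=6), (row=0, col=8), (row=1, col=7)  <- goal reached here
One shortest path (1 moves): (row=0, col=7) -> (row=0, col=6)

Answer: Shortest path length: 1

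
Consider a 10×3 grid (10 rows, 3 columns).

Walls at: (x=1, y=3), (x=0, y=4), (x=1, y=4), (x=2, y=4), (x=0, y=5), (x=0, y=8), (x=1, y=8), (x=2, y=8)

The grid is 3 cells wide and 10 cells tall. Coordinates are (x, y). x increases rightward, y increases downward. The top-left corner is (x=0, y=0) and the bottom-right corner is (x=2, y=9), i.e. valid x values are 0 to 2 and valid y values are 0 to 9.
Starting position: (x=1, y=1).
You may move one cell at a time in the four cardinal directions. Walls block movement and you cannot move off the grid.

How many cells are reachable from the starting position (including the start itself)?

BFS flood-fill from (x=1, y=1):
  Distance 0: (x=1, y=1)
  Distance 1: (x=1, y=0), (x=0, y=1), (x=2, y=1), (x=1, y=2)
  Distance 2: (x=0, y=0), (x=2, y=0), (x=0, y=2), (x=2, y=2)
  Distance 3: (x=0, y=3), (x=2, y=3)
Total reachable: 11 (grid has 22 open cells total)

Answer: Reachable cells: 11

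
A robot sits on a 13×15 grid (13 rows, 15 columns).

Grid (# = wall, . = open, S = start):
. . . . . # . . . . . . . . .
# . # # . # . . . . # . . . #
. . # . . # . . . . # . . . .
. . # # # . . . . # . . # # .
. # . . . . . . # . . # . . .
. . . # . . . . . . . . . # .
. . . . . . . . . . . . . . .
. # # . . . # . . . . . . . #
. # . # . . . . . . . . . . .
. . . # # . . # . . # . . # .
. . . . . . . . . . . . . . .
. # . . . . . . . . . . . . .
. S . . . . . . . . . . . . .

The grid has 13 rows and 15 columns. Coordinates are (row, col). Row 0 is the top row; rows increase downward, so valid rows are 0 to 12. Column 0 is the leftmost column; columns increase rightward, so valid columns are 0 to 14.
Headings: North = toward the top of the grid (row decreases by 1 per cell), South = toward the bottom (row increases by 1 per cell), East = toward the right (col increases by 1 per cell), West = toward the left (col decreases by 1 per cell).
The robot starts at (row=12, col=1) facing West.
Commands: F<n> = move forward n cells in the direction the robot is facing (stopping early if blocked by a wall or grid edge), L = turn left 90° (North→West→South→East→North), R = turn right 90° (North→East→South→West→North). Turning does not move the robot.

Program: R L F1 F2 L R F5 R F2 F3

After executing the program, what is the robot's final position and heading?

Start: (row=12, col=1), facing West
  R: turn right, now facing North
  L: turn left, now facing West
  F1: move forward 1, now at (row=12, col=0)
  F2: move forward 0/2 (blocked), now at (row=12, col=0)
  L: turn left, now facing South
  R: turn right, now facing West
  F5: move forward 0/5 (blocked), now at (row=12, col=0)
  R: turn right, now facing North
  F2: move forward 2, now at (row=10, col=0)
  F3: move forward 3, now at (row=7, col=0)
Final: (row=7, col=0), facing North

Answer: Final position: (row=7, col=0), facing North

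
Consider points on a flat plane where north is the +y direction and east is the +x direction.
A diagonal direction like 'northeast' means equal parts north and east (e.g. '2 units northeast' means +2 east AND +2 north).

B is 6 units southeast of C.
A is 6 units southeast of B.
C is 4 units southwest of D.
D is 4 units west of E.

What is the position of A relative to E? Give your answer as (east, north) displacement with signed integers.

Answer: A is at (east=4, north=-16) relative to E.

Derivation:
Place E at the origin (east=0, north=0).
  D is 4 units west of E: delta (east=-4, north=+0); D at (east=-4, north=0).
  C is 4 units southwest of D: delta (east=-4, north=-4); C at (east=-8, north=-4).
  B is 6 units southeast of C: delta (east=+6, north=-6); B at (east=-2, north=-10).
  A is 6 units southeast of B: delta (east=+6, north=-6); A at (east=4, north=-16).
Therefore A relative to E: (east=4, north=-16).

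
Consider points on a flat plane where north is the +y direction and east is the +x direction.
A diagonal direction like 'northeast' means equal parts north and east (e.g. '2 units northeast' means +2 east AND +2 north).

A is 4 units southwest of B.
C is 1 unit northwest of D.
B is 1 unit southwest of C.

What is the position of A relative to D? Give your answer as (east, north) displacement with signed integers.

Place D at the origin (east=0, north=0).
  C is 1 unit northwest of D: delta (east=-1, north=+1); C at (east=-1, north=1).
  B is 1 unit southwest of C: delta (east=-1, north=-1); B at (east=-2, north=0).
  A is 4 units southwest of B: delta (east=-4, north=-4); A at (east=-6, north=-4).
Therefore A relative to D: (east=-6, north=-4).

Answer: A is at (east=-6, north=-4) relative to D.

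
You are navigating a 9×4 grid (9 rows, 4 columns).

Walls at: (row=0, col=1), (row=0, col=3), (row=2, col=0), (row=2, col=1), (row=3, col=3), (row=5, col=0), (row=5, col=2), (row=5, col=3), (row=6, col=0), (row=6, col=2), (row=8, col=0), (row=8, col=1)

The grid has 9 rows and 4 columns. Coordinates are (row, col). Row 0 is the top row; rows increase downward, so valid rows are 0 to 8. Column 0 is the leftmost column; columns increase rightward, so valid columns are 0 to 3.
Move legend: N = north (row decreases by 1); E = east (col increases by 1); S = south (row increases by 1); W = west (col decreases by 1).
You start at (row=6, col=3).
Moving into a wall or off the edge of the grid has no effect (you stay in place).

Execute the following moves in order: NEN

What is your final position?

Answer: Final position: (row=6, col=3)

Derivation:
Start: (row=6, col=3)
  N (north): blocked, stay at (row=6, col=3)
  E (east): blocked, stay at (row=6, col=3)
  N (north): blocked, stay at (row=6, col=3)
Final: (row=6, col=3)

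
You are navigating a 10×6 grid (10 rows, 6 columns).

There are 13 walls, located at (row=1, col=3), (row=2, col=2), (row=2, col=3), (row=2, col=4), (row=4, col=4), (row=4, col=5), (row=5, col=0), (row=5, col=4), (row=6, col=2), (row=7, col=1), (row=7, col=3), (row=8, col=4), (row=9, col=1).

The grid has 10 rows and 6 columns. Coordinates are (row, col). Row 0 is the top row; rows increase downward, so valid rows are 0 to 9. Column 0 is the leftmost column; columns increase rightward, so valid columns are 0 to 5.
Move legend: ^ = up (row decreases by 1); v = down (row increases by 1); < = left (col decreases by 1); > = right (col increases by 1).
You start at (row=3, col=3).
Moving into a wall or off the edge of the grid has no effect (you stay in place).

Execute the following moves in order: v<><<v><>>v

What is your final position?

Answer: Final position: (row=6, col=3)

Derivation:
Start: (row=3, col=3)
  v (down): (row=3, col=3) -> (row=4, col=3)
  < (left): (row=4, col=3) -> (row=4, col=2)
  > (right): (row=4, col=2) -> (row=4, col=3)
  < (left): (row=4, col=3) -> (row=4, col=2)
  < (left): (row=4, col=2) -> (row=4, col=1)
  v (down): (row=4, col=1) -> (row=5, col=1)
  > (right): (row=5, col=1) -> (row=5, col=2)
  < (left): (row=5, col=2) -> (row=5, col=1)
  > (right): (row=5, col=1) -> (row=5, col=2)
  > (right): (row=5, col=2) -> (row=5, col=3)
  v (down): (row=5, col=3) -> (row=6, col=3)
Final: (row=6, col=3)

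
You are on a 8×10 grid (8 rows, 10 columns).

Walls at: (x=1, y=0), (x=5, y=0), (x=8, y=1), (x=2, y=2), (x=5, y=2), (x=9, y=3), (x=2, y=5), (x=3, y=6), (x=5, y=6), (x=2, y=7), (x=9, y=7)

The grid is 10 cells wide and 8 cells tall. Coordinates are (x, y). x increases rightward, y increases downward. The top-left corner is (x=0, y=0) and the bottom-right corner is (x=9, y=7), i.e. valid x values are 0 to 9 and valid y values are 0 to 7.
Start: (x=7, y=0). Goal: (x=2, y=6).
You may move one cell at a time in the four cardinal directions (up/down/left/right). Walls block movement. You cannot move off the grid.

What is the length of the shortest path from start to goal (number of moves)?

BFS from (x=7, y=0) until reaching (x=2, y=6):
  Distance 0: (x=7, y=0)
  Distance 1: (x=6, y=0), (x=8, y=0), (x=7, y=1)
  Distance 2: (x=9, y=0), (x=6, y=1), (x=7, y=2)
  Distance 3: (x=5, y=1), (x=9, y=1), (x=6, y=2), (x=8, y=2), (x=7, y=3)
  Distance 4: (x=4, y=1), (x=9, y=2), (x=6, y=3), (x=8, y=3), (x=7, y=4)
  Distance 5: (x=4, y=0), (x=3, y=1), (x=4, y=2), (x=5, y=3), (x=6, y=4), (x=8, y=4), (x=7, y=5)
  Distance 6: (x=3, y=0), (x=2, y=1), (x=3, y=2), (x=4, y=3), (x=5, y=4), (x=9, y=4), (x=6, y=5), (x=8, y=5), (x=7, y=6)
  Distance 7: (x=2, y=0), (x=1, y=1), (x=3, y=3), (x=4, y=4), (x=5, y=5), (x=9, y=5), (x=6, y=6), (x=8, y=6), (x=7, y=7)
  Distance 8: (x=0, y=1), (x=1, y=2), (x=2, y=3), (x=3, y=4), (x=4, y=5), (x=9, y=6), (x=6, y=7), (x=8, y=7)
  Distance 9: (x=0, y=0), (x=0, y=2), (x=1, y=3), (x=2, y=4), (x=3, y=5), (x=4, y=6), (x=5, y=7)
  Distance 10: (x=0, y=3), (x=1, y=4), (x=4, y=7)
  Distance 11: (x=0, y=4), (x=1, y=5), (x=3, y=7)
  Distance 12: (x=0, y=5), (x=1, y=6)
  Distance 13: (x=0, y=6), (x=2, y=6), (x=1, y=7)  <- goal reached here
One shortest path (13 moves): (x=7, y=0) -> (x=6, y=0) -> (x=6, y=1) -> (x=5, y=1) -> (x=4, y=1) -> (x=3, y=1) -> (x=2, y=1) -> (x=1, y=1) -> (x=1, y=2) -> (x=1, y=3) -> (x=1, y=4) -> (x=1, y=5) -> (x=1, y=6) -> (x=2, y=6)

Answer: Shortest path length: 13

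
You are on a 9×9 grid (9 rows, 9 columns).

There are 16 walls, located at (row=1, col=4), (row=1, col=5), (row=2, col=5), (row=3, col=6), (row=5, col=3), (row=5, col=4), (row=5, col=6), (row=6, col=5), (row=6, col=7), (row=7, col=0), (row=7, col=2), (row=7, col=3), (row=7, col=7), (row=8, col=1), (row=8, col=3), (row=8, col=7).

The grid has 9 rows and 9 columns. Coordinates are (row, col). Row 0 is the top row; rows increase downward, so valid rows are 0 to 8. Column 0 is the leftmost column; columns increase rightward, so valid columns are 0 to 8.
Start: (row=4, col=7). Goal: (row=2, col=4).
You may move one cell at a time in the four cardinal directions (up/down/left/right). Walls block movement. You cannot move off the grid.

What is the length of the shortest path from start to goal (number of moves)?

Answer: Shortest path length: 5

Derivation:
BFS from (row=4, col=7) until reaching (row=2, col=4):
  Distance 0: (row=4, col=7)
  Distance 1: (row=3, col=7), (row=4, col=6), (row=4, col=8), (row=5, col=7)
  Distance 2: (row=2, col=7), (row=3, col=8), (row=4, col=5), (row=5, col=8)
  Distance 3: (row=1, col=7), (row=2, col=6), (row=2, col=8), (row=3, col=5), (row=4, col=4), (row=5, col=5), (row=6, col=8)
  Distance 4: (row=0, col=7), (row=1, col=6), (row=1, col=8), (row=3, col=4), (row=4, col=3), (row=7, col=8)
  Distance 5: (row=0, col=6), (row=0, col=8), (row=2, col=4), (row=3, col=3), (row=4, col=2), (row=8, col=8)  <- goal reached here
One shortest path (5 moves): (row=4, col=7) -> (row=4, col=6) -> (row=4, col=5) -> (row=4, col=4) -> (row=3, col=4) -> (row=2, col=4)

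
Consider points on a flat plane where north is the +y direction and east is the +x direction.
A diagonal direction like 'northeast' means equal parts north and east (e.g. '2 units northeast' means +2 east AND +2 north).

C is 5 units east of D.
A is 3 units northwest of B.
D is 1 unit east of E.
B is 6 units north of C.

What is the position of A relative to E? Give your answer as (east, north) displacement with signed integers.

Answer: A is at (east=3, north=9) relative to E.

Derivation:
Place E at the origin (east=0, north=0).
  D is 1 unit east of E: delta (east=+1, north=+0); D at (east=1, north=0).
  C is 5 units east of D: delta (east=+5, north=+0); C at (east=6, north=0).
  B is 6 units north of C: delta (east=+0, north=+6); B at (east=6, north=6).
  A is 3 units northwest of B: delta (east=-3, north=+3); A at (east=3, north=9).
Therefore A relative to E: (east=3, north=9).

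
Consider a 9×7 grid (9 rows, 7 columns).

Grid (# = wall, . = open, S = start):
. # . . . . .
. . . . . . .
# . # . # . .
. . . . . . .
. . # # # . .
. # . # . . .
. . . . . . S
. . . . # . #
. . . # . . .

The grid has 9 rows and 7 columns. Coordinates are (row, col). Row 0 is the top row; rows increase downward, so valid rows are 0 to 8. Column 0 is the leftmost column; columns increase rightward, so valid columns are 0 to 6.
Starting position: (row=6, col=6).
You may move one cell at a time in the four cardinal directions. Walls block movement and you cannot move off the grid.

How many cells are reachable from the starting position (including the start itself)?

Answer: Reachable cells: 51

Derivation:
BFS flood-fill from (row=6, col=6):
  Distance 0: (row=6, col=6)
  Distance 1: (row=5, col=6), (row=6, col=5)
  Distance 2: (row=4, col=6), (row=5, col=5), (row=6, col=4), (row=7, col=5)
  Distance 3: (row=3, col=6), (row=4, col=5), (row=5, col=4), (row=6, col=3), (row=8, col=5)
  Distance 4: (row=2, col=6), (row=3, col=5), (row=6, col=2), (row=7, col=3), (row=8, col=4), (row=8, col=6)
  Distance 5: (row=1, col=6), (row=2, col=5), (row=3, col=4), (row=5, col=2), (row=6, col=1), (row=7, col=2)
  Distance 6: (row=0, col=6), (row=1, col=5), (row=3, col=3), (row=6, col=0), (row=7, col=1), (row=8, col=2)
  Distance 7: (row=0, col=5), (row=1, col=4), (row=2, col=3), (row=3, col=2), (row=5, col=0), (row=7, col=0), (row=8, col=1)
  Distance 8: (row=0, col=4), (row=1, col=3), (row=3, col=1), (row=4, col=0), (row=8, col=0)
  Distance 9: (row=0, col=3), (row=1, col=2), (row=2, col=1), (row=3, col=0), (row=4, col=1)
  Distance 10: (row=0, col=2), (row=1, col=1)
  Distance 11: (row=1, col=0)
  Distance 12: (row=0, col=0)
Total reachable: 51 (grid has 51 open cells total)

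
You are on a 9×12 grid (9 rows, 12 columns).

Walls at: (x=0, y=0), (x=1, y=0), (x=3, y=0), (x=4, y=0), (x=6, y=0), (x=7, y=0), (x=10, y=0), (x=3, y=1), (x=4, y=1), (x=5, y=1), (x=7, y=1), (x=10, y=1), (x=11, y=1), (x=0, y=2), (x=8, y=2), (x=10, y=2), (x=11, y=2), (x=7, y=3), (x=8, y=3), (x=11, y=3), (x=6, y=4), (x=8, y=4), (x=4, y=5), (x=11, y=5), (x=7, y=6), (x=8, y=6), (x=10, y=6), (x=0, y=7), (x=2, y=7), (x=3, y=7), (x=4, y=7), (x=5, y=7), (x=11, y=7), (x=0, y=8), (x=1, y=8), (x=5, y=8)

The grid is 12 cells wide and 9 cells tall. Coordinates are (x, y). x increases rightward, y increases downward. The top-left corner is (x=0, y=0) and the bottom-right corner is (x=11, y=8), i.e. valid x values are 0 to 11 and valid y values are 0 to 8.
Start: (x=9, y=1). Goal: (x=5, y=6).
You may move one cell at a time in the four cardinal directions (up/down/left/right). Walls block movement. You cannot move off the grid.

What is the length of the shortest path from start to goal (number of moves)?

Answer: Shortest path length: 9

Derivation:
BFS from (x=9, y=1) until reaching (x=5, y=6):
  Distance 0: (x=9, y=1)
  Distance 1: (x=9, y=0), (x=8, y=1), (x=9, y=2)
  Distance 2: (x=8, y=0), (x=9, y=3)
  Distance 3: (x=10, y=3), (x=9, y=4)
  Distance 4: (x=10, y=4), (x=9, y=5)
  Distance 5: (x=11, y=4), (x=8, y=5), (x=10, y=5), (x=9, y=6)
  Distance 6: (x=7, y=5), (x=9, y=7)
  Distance 7: (x=7, y=4), (x=6, y=5), (x=8, y=7), (x=10, y=7), (x=9, y=8)
  Distance 8: (x=5, y=5), (x=6, y=6), (x=7, y=7), (x=8, y=8), (x=10, y=8)
  Distance 9: (x=5, y=4), (x=5, y=6), (x=6, y=7), (x=7, y=8), (x=11, y=8)  <- goal reached here
One shortest path (9 moves): (x=9, y=1) -> (x=9, y=2) -> (x=9, y=3) -> (x=9, y=4) -> (x=9, y=5) -> (x=8, y=5) -> (x=7, y=5) -> (x=6, y=5) -> (x=5, y=5) -> (x=5, y=6)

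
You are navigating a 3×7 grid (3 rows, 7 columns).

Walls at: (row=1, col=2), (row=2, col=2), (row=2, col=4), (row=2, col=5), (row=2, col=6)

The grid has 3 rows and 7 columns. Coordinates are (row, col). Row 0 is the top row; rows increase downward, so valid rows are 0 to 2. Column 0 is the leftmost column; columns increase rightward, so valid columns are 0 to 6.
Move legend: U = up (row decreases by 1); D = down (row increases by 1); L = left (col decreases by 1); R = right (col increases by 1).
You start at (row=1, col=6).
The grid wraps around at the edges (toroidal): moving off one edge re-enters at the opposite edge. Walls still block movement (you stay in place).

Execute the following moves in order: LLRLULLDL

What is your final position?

Answer: Final position: (row=0, col=1)

Derivation:
Start: (row=1, col=6)
  L (left): (row=1, col=6) -> (row=1, col=5)
  L (left): (row=1, col=5) -> (row=1, col=4)
  R (right): (row=1, col=4) -> (row=1, col=5)
  L (left): (row=1, col=5) -> (row=1, col=4)
  U (up): (row=1, col=4) -> (row=0, col=4)
  L (left): (row=0, col=4) -> (row=0, col=3)
  L (left): (row=0, col=3) -> (row=0, col=2)
  D (down): blocked, stay at (row=0, col=2)
  L (left): (row=0, col=2) -> (row=0, col=1)
Final: (row=0, col=1)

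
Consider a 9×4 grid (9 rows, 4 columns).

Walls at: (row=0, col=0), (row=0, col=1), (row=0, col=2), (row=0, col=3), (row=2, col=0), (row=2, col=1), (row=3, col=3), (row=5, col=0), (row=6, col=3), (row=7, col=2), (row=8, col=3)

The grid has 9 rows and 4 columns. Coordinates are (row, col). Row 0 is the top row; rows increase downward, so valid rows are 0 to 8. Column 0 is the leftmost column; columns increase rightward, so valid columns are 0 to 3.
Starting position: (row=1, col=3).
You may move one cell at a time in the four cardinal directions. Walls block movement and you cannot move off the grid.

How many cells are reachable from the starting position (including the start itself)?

BFS flood-fill from (row=1, col=3):
  Distance 0: (row=1, col=3)
  Distance 1: (row=1, col=2), (row=2, col=3)
  Distance 2: (row=1, col=1), (row=2, col=2)
  Distance 3: (row=1, col=0), (row=3, col=2)
  Distance 4: (row=3, col=1), (row=4, col=2)
  Distance 5: (row=3, col=0), (row=4, col=1), (row=4, col=3), (row=5, col=2)
  Distance 6: (row=4, col=0), (row=5, col=1), (row=5, col=3), (row=6, col=2)
  Distance 7: (row=6, col=1)
  Distance 8: (row=6, col=0), (row=7, col=1)
  Distance 9: (row=7, col=0), (row=8, col=1)
  Distance 10: (row=8, col=0), (row=8, col=2)
Total reachable: 24 (grid has 25 open cells total)

Answer: Reachable cells: 24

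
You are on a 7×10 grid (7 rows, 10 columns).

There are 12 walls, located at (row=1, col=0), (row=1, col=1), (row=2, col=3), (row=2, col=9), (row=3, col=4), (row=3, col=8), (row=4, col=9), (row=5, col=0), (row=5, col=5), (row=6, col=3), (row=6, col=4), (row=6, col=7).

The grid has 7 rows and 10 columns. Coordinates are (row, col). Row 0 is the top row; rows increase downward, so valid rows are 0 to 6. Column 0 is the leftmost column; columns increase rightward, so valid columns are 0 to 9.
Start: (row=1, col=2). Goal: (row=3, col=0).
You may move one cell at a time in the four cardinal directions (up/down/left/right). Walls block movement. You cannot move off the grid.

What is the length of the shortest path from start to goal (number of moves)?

BFS from (row=1, col=2) until reaching (row=3, col=0):
  Distance 0: (row=1, col=2)
  Distance 1: (row=0, col=2), (row=1, col=3), (row=2, col=2)
  Distance 2: (row=0, col=1), (row=0, col=3), (row=1, col=4), (row=2, col=1), (row=3, col=2)
  Distance 3: (row=0, col=0), (row=0, col=4), (row=1, col=5), (row=2, col=0), (row=2, col=4), (row=3, col=1), (row=3, col=3), (row=4, col=2)
  Distance 4: (row=0, col=5), (row=1, col=6), (row=2, col=5), (row=3, col=0), (row=4, col=1), (row=4, col=3), (row=5, col=2)  <- goal reached here
One shortest path (4 moves): (row=1, col=2) -> (row=2, col=2) -> (row=2, col=1) -> (row=2, col=0) -> (row=3, col=0)

Answer: Shortest path length: 4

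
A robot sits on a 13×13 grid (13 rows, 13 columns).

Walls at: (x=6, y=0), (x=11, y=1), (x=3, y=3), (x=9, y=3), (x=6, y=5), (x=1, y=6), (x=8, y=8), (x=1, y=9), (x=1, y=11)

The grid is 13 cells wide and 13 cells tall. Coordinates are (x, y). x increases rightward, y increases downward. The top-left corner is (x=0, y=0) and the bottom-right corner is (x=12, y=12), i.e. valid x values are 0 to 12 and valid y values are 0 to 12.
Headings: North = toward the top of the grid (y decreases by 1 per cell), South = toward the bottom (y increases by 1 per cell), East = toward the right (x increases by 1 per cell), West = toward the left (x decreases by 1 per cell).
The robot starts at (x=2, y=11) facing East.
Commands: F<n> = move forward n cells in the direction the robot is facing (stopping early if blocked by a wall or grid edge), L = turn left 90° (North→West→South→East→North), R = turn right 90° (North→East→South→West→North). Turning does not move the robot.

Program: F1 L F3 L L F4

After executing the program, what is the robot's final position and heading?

Start: (x=2, y=11), facing East
  F1: move forward 1, now at (x=3, y=11)
  L: turn left, now facing North
  F3: move forward 3, now at (x=3, y=8)
  L: turn left, now facing West
  L: turn left, now facing South
  F4: move forward 4, now at (x=3, y=12)
Final: (x=3, y=12), facing South

Answer: Final position: (x=3, y=12), facing South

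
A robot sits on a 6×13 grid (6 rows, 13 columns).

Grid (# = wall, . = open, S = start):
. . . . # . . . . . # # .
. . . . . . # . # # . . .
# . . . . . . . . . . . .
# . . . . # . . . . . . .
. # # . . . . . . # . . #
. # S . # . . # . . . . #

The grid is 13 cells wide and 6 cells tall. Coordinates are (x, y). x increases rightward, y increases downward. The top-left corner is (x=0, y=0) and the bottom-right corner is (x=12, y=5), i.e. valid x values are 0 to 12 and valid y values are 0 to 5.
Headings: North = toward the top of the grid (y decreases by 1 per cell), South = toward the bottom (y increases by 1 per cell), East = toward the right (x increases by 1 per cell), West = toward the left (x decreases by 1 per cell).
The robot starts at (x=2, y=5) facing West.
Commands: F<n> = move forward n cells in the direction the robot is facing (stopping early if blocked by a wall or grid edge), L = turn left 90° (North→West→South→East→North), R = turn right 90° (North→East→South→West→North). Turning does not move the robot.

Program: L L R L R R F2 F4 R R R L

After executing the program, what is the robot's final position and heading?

Answer: Final position: (x=2, y=5), facing East

Derivation:
Start: (x=2, y=5), facing West
  L: turn left, now facing South
  L: turn left, now facing East
  R: turn right, now facing South
  L: turn left, now facing East
  R: turn right, now facing South
  R: turn right, now facing West
  F2: move forward 0/2 (blocked), now at (x=2, y=5)
  F4: move forward 0/4 (blocked), now at (x=2, y=5)
  R: turn right, now facing North
  R: turn right, now facing East
  R: turn right, now facing South
  L: turn left, now facing East
Final: (x=2, y=5), facing East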